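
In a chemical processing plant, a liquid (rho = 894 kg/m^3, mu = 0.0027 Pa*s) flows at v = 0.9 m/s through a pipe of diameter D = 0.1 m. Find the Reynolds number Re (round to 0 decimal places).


Re = rho * v * D / mu
Re = 894 * 0.9 * 0.1 / 0.0027
Re = 80.46 / 0.0027
Re = 29800


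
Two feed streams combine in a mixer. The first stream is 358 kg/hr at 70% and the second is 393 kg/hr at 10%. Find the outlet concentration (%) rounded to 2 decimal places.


Mass balance on solute: F1*x1 + F2*x2 = F3*x3
F3 = F1 + F2 = 358 + 393 = 751 kg/hr
x3 = (F1*x1 + F2*x2)/F3
x3 = (358*0.7 + 393*0.1) / 751
x3 = 38.60%


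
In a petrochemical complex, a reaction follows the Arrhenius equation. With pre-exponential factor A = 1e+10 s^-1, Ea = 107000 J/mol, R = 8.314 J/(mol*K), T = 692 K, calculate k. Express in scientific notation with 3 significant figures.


k = A * exp(-Ea/(R*T))
k = 1e+10 * exp(-107000 / (8.314 * 692))
k = 1e+10 * exp(-18.598061)
k = 8.37e+01


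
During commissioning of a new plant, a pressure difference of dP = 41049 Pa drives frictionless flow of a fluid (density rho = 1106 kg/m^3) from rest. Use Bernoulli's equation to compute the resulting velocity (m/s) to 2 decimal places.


v = sqrt(2*dP/rho)
v = sqrt(2*41049/1106)
v = sqrt(74.229656)
v = 8.62 m/s


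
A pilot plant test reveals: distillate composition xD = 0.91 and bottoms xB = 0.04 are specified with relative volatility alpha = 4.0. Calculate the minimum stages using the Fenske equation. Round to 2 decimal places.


N_min = ln((xD*(1-xB))/(xB*(1-xD))) / ln(alpha)
Numerator inside ln: 0.8736 / 0.0036 = 242.666667
ln(242.666667) = 5.491689
ln(alpha) = ln(4.0) = 1.386294
N_min = 5.491689 / 1.386294 = 3.96


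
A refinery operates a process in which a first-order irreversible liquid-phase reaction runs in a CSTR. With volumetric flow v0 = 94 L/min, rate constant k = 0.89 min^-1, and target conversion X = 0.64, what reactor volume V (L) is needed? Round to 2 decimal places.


V = v0 * X / (k * (1 - X))
V = 94 * 0.64 / (0.89 * (1 - 0.64))
V = 60.16 / (0.89 * 0.36)
V = 60.16 / 0.3204
V = 187.77 L


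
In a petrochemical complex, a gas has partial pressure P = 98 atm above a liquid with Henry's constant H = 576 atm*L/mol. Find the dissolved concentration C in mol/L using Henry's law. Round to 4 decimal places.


C = P / H
C = 98 / 576
C = 0.1701 mol/L


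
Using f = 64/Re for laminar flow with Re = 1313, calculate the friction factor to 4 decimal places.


f = 64 / Re
f = 64 / 1313
f = 0.0487


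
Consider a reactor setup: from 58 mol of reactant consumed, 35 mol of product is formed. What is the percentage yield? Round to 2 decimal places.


Yield = (moles product / moles consumed) * 100%
Yield = (35 / 58) * 100
Yield = 0.6034 * 100
Yield = 60.34%


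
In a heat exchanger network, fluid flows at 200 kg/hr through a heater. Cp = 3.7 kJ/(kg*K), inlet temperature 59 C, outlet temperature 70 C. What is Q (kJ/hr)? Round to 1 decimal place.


Q = m_dot * Cp * (T2 - T1)
Q = 200 * 3.7 * (70 - 59)
Q = 200 * 3.7 * 11
Q = 8140.0 kJ/hr


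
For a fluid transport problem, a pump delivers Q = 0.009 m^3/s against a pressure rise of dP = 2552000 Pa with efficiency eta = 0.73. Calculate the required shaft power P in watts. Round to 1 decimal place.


P = Q * dP / eta
P = 0.009 * 2552000 / 0.73
P = 22968.0 / 0.73
P = 31463.0 W


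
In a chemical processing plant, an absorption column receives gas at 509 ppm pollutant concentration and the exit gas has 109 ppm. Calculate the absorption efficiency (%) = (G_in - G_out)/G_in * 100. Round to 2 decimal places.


Efficiency = (G_in - G_out) / G_in * 100%
Efficiency = (509 - 109) / 509 * 100
Efficiency = 400 / 509 * 100
Efficiency = 78.59%


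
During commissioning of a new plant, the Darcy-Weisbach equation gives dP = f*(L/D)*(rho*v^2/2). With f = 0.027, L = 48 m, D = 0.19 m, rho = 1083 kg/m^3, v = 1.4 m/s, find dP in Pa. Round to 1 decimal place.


dP = f * (L/D) * (rho*v^2/2)
dP = 0.027 * (48/0.19) * (1083*1.4^2/2)
L/D = 252.63157895
rho*v^2/2 = 1083*1.96/2 = 1061.34
dP = 0.027 * 252.63157895 * 1061.34
dP = 7239.5 Pa


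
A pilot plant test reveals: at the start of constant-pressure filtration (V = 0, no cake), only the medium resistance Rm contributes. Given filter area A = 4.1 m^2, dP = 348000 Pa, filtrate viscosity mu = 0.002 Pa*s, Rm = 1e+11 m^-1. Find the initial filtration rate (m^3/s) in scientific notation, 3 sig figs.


rate = A * dP / (mu * Rm)
rate = 4.1 * 348000 / (0.002 * 1e+11)
rate = 1426800.0 / 2.000e+08
rate = 7.13e-03 m^3/s


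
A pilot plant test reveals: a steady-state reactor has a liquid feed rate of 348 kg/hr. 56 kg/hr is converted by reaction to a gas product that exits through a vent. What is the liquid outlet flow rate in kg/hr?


Steady-state mass balance on the main outlet: F_out = F_in - F_removed
F_out = 348 - 56
F_out = 292 kg/hr


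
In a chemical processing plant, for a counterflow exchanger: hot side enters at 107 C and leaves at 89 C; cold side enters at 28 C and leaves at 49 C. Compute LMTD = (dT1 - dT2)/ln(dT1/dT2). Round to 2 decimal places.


dT1 = Th_in - Tc_out = 107 - 49 = 58
dT2 = Th_out - Tc_in = 89 - 28 = 61
LMTD = (dT1 - dT2) / ln(dT1/dT2)
LMTD = (58 - 61) / ln(58/61)
LMTD = 59.49 K


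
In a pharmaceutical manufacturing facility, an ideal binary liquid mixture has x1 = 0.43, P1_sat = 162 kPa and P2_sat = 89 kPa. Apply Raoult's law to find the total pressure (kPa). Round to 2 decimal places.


P = x1*P1_sat + x2*P2_sat
x2 = 1 - x1 = 1 - 0.43 = 0.57
P = 0.43*162 + 0.57*89
P = 69.66 + 50.73
P = 120.39 kPa


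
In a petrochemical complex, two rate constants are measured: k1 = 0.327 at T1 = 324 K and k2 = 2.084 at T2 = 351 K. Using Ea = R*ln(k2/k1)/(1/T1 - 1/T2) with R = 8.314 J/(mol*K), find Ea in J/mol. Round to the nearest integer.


Ea = R * ln(k2/k1) / (1/T1 - 1/T2)
ln(k2/k1) = ln(2.084/0.327) = 1.8520842
1/T1 - 1/T2 = 1/324 - 1/351 = 0.000237416904
Ea = 8.314 * 1.8520842 / 0.000237416904
Ea = 64857 J/mol


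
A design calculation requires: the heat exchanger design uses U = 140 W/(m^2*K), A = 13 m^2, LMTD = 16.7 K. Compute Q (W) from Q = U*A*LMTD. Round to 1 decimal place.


Q = U * A * LMTD
Q = 140 * 13 * 16.7
Q = 30394.0 W


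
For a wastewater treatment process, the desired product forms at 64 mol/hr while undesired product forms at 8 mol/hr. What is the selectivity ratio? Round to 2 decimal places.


S = desired product rate / undesired product rate
S = 64 / 8
S = 8.00


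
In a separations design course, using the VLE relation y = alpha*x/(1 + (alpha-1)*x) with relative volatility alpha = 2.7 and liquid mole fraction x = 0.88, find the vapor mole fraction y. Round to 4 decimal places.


y = alpha*x / (1 + (alpha-1)*x)
y = 2.7*0.88 / (1 + (2.7-1)*0.88)
y = 2.376 / (1 + 1.496)
y = 2.376 / 2.496
y = 0.9519


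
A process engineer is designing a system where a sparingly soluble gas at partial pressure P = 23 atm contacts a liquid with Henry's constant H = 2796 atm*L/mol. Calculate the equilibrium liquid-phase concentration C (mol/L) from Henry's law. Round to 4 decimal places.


C = P / H
C = 23 / 2796
C = 0.0082 mol/L


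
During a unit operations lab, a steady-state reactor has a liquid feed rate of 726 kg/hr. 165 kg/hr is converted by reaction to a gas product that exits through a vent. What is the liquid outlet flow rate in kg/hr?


Steady-state mass balance on the main outlet: F_out = F_in - F_removed
F_out = 726 - 165
F_out = 561 kg/hr


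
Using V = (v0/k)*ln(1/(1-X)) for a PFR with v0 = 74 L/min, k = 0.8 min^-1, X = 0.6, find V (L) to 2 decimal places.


V = (v0/k) * ln(1/(1-X))
V = (74/0.8) * ln(1/(1-0.6))
V = 92.5 * ln(2.5)
V = 92.5 * 0.916291
V = 84.76 L


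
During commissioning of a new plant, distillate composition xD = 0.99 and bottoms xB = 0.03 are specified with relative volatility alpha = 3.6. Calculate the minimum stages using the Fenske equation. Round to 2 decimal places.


N_min = ln((xD*(1-xB))/(xB*(1-xD))) / ln(alpha)
Numerator inside ln: 0.9603 / 0.0003 = 3201.0
ln(3201.0) = 8.071219
ln(alpha) = ln(3.6) = 1.280934
N_min = 8.071219 / 1.280934 = 6.30


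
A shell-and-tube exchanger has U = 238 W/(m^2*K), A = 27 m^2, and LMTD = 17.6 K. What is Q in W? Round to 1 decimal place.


Q = U * A * LMTD
Q = 238 * 27 * 17.6
Q = 113097.6 W


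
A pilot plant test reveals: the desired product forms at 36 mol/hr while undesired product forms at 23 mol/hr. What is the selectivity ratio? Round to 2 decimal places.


S = desired product rate / undesired product rate
S = 36 / 23
S = 1.57


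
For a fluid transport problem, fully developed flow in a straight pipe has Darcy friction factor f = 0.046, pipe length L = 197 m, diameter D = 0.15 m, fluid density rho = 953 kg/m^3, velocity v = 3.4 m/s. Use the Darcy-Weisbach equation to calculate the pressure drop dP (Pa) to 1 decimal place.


dP = f * (L/D) * (rho*v^2/2)
dP = 0.046 * (197/0.15) * (953*3.4^2/2)
L/D = 1313.33333333
rho*v^2/2 = 953*11.56/2 = 5508.34
dP = 0.046 * 1313.33333333 * 5508.34
dP = 332777.2 Pa


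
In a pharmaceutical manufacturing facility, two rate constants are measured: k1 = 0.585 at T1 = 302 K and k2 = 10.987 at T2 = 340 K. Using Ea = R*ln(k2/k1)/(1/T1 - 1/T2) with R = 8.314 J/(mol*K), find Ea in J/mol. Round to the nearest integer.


Ea = R * ln(k2/k1) / (1/T1 - 1/T2)
ln(k2/k1) = ln(10.987/0.585) = 2.9328562
1/T1 - 1/T2 = 1/302 - 1/340 = 0.000370081808
Ea = 8.314 * 2.9328562 / 0.000370081808
Ea = 65888 J/mol


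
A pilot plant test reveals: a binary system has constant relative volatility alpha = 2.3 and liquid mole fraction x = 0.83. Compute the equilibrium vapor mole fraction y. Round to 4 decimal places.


y = alpha*x / (1 + (alpha-1)*x)
y = 2.3*0.83 / (1 + (2.3-1)*0.83)
y = 1.909 / (1 + 1.079)
y = 1.909 / 2.079
y = 0.9182


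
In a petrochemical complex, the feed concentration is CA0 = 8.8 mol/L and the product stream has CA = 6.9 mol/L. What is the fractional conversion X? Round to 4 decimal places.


X = (CA0 - CA) / CA0
X = (8.8 - 6.9) / 8.8
X = 1.9 / 8.8
X = 0.2159


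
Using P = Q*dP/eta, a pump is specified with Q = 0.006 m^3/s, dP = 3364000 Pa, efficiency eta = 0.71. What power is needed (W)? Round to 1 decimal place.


P = Q * dP / eta
P = 0.006 * 3364000 / 0.71
P = 20184.0 / 0.71
P = 28428.2 W


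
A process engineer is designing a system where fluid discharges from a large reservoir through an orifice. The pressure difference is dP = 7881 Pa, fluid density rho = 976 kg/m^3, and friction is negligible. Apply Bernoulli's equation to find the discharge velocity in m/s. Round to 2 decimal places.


v = sqrt(2*dP/rho)
v = sqrt(2*7881/976)
v = sqrt(16.14959)
v = 4.02 m/s


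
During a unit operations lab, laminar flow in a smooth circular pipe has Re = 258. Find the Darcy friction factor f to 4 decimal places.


f = 64 / Re
f = 64 / 258
f = 0.2481


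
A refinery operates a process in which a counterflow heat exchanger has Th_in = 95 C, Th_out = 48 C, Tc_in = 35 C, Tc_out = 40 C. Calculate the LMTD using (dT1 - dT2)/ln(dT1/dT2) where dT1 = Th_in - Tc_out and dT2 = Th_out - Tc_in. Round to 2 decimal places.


dT1 = Th_in - Tc_out = 95 - 40 = 55
dT2 = Th_out - Tc_in = 48 - 35 = 13
LMTD = (dT1 - dT2) / ln(dT1/dT2)
LMTD = (55 - 13) / ln(55/13)
LMTD = 29.12 K


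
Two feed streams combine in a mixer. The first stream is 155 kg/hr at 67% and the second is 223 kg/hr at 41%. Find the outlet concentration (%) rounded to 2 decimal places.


Mass balance on solute: F1*x1 + F2*x2 = F3*x3
F3 = F1 + F2 = 155 + 223 = 378 kg/hr
x3 = (F1*x1 + F2*x2)/F3
x3 = (155*0.67 + 223*0.41) / 378
x3 = 51.66%


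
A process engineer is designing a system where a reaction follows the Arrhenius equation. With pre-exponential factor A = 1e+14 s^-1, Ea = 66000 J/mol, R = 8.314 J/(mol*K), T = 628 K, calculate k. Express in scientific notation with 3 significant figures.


k = A * exp(-Ea/(R*T))
k = 1e+14 * exp(-66000 / (8.314 * 628))
k = 1e+14 * exp(-12.640792)
k = 3.24e+08


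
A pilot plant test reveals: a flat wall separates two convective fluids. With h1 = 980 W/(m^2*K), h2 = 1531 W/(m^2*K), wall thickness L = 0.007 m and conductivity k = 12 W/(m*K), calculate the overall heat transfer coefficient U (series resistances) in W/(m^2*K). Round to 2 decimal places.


1/U = 1/h1 + L/k + 1/h2
1/U = 1/980 + 0.007/12 + 1/1531
1/U = 0.0010204082 + 0.0005833333 + 0.0006531679
1/U = 0.0022569094
U = 443.08 W/(m^2*K)


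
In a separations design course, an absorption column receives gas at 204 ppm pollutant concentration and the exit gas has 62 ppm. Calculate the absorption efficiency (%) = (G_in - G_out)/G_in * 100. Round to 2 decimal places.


Efficiency = (G_in - G_out) / G_in * 100%
Efficiency = (204 - 62) / 204 * 100
Efficiency = 142 / 204 * 100
Efficiency = 69.61%


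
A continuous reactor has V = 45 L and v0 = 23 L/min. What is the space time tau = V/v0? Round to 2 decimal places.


tau = V / v0
tau = 45 / 23
tau = 1.96 min


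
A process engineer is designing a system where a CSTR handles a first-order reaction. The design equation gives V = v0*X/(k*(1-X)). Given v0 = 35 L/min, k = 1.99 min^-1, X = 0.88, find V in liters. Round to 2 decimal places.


V = v0 * X / (k * (1 - X))
V = 35 * 0.88 / (1.99 * (1 - 0.88))
V = 30.8 / (1.99 * 0.12)
V = 30.8 / 0.2388
V = 128.98 L


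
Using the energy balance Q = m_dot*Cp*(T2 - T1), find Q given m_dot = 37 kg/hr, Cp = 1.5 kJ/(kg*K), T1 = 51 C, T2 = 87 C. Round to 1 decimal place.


Q = m_dot * Cp * (T2 - T1)
Q = 37 * 1.5 * (87 - 51)
Q = 37 * 1.5 * 36
Q = 1998.0 kJ/hr


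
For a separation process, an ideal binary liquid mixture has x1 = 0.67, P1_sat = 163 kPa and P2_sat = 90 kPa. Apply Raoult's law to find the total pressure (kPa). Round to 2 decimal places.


P = x1*P1_sat + x2*P2_sat
x2 = 1 - x1 = 1 - 0.67 = 0.33
P = 0.67*163 + 0.33*90
P = 109.21 + 29.7
P = 138.91 kPa


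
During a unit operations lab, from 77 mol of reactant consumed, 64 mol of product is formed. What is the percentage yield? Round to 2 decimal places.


Yield = (moles product / moles consumed) * 100%
Yield = (64 / 77) * 100
Yield = 0.8312 * 100
Yield = 83.12%


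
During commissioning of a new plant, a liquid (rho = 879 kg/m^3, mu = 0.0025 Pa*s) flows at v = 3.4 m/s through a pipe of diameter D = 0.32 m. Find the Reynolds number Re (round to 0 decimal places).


Re = rho * v * D / mu
Re = 879 * 3.4 * 0.32 / 0.0025
Re = 956.352 / 0.0025
Re = 382541


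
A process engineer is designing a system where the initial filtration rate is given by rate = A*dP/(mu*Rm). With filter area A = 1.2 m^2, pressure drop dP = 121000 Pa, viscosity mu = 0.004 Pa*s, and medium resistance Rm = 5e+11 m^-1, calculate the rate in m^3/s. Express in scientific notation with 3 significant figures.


rate = A * dP / (mu * Rm)
rate = 1.2 * 121000 / (0.004 * 5e+11)
rate = 145200.0 / 2.000e+09
rate = 7.26e-05 m^3/s


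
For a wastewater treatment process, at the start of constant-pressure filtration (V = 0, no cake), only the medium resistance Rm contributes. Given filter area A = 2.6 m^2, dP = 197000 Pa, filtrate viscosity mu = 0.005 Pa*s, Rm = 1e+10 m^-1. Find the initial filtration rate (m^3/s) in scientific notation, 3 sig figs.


rate = A * dP / (mu * Rm)
rate = 2.6 * 197000 / (0.005 * 1e+10)
rate = 512200.0 / 5.000e+07
rate = 1.02e-02 m^3/s


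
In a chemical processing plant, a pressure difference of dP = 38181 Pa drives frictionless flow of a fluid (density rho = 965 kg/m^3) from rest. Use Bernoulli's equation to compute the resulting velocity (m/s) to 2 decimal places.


v = sqrt(2*dP/rho)
v = sqrt(2*38181/965)
v = sqrt(79.131606)
v = 8.90 m/s


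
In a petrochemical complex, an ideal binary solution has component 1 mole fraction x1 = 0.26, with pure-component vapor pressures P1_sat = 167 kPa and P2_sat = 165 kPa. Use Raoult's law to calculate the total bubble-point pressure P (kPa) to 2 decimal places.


P = x1*P1_sat + x2*P2_sat
x2 = 1 - x1 = 1 - 0.26 = 0.74
P = 0.26*167 + 0.74*165
P = 43.42 + 122.1
P = 165.52 kPa


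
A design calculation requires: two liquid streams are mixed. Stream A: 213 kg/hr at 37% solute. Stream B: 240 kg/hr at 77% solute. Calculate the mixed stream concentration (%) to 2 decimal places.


Mass balance on solute: F1*x1 + F2*x2 = F3*x3
F3 = F1 + F2 = 213 + 240 = 453 kg/hr
x3 = (F1*x1 + F2*x2)/F3
x3 = (213*0.37 + 240*0.77) / 453
x3 = 58.19%


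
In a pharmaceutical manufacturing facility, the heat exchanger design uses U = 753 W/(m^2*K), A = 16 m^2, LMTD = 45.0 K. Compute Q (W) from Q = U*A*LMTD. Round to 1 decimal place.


Q = U * A * LMTD
Q = 753 * 16 * 45.0
Q = 542160.0 W


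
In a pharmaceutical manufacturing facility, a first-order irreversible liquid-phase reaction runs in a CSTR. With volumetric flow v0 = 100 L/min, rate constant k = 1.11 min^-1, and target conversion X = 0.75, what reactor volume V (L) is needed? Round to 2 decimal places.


V = v0 * X / (k * (1 - X))
V = 100 * 0.75 / (1.11 * (1 - 0.75))
V = 75.0 / (1.11 * 0.25)
V = 75.0 / 0.2775
V = 270.27 L


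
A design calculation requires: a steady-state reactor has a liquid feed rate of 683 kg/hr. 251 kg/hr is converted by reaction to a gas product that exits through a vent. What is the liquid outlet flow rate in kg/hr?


Steady-state mass balance on the main outlet: F_out = F_in - F_removed
F_out = 683 - 251
F_out = 432 kg/hr


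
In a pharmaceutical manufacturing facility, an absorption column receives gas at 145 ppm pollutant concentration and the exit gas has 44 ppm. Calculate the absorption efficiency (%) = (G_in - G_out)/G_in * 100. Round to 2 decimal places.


Efficiency = (G_in - G_out) / G_in * 100%
Efficiency = (145 - 44) / 145 * 100
Efficiency = 101 / 145 * 100
Efficiency = 69.66%


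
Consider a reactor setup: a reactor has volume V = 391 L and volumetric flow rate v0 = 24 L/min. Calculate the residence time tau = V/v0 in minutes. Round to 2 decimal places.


tau = V / v0
tau = 391 / 24
tau = 16.29 min


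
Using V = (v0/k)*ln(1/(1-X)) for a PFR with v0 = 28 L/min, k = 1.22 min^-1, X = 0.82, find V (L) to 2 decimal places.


V = (v0/k) * ln(1/(1-X))
V = (28/1.22) * ln(1/(1-0.82))
V = 22.95082 * ln(5.555556)
V = 22.95082 * 1.714799
V = 39.36 L


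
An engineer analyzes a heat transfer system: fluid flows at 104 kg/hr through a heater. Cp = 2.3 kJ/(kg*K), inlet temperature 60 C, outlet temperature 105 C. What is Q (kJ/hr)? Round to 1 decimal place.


Q = m_dot * Cp * (T2 - T1)
Q = 104 * 2.3 * (105 - 60)
Q = 104 * 2.3 * 45
Q = 10764.0 kJ/hr


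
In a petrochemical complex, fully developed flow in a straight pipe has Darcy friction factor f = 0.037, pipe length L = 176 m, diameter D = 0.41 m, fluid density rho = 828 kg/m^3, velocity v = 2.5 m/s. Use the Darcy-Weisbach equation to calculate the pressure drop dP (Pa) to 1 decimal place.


dP = f * (L/D) * (rho*v^2/2)
dP = 0.037 * (176/0.41) * (828*2.5^2/2)
L/D = 429.26829268
rho*v^2/2 = 828*6.25/2 = 2587.5
dP = 0.037 * 429.26829268 * 2587.5
dP = 41097.1 Pa


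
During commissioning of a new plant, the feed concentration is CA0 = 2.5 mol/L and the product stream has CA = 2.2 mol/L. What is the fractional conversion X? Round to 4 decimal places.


X = (CA0 - CA) / CA0
X = (2.5 - 2.2) / 2.5
X = 0.3 / 2.5
X = 0.1200


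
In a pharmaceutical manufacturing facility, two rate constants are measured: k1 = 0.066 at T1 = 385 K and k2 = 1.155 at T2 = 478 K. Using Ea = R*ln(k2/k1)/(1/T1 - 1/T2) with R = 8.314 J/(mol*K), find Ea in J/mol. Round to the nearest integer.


Ea = R * ln(k2/k1) / (1/T1 - 1/T2)
ln(k2/k1) = ln(1.155/0.066) = 2.8622009
1/T1 - 1/T2 = 1/385 - 1/478 = 0.000505352388
Ea = 8.314 * 2.8622009 / 0.000505352388
Ea = 47089 J/mol


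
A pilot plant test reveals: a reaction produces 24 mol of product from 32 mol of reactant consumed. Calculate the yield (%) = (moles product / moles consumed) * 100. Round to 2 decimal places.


Yield = (moles product / moles consumed) * 100%
Yield = (24 / 32) * 100
Yield = 0.75 * 100
Yield = 75.00%


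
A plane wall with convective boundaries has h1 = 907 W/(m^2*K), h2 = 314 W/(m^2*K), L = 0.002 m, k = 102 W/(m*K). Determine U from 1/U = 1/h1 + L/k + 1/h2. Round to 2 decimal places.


1/U = 1/h1 + L/k + 1/h2
1/U = 1/907 + 0.002/102 + 1/314
1/U = 0.0011025358 + 1.96078e-05 + 0.0031847134
1/U = 0.004306857
U = 232.19 W/(m^2*K)


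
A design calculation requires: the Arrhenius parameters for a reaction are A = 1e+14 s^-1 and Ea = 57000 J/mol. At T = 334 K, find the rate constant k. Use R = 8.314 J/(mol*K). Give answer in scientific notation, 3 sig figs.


k = A * exp(-Ea/(R*T))
k = 1e+14 * exp(-57000 / (8.314 * 334))
k = 1e+14 * exp(-20.526664)
k = 1.22e+05


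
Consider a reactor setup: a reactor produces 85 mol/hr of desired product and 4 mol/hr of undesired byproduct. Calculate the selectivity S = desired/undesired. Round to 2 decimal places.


S = desired product rate / undesired product rate
S = 85 / 4
S = 21.25


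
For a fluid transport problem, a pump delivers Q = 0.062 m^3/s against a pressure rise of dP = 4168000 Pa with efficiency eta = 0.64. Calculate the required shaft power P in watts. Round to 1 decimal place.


P = Q * dP / eta
P = 0.062 * 4168000 / 0.64
P = 258416.0 / 0.64
P = 403775.0 W


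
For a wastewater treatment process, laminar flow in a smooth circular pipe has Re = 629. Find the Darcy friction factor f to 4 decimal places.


f = 64 / Re
f = 64 / 629
f = 0.1017


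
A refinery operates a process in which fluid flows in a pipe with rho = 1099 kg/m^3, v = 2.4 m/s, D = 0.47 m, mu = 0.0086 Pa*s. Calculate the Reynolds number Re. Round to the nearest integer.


Re = rho * v * D / mu
Re = 1099 * 2.4 * 0.47 / 0.0086
Re = 1239.672 / 0.0086
Re = 144148


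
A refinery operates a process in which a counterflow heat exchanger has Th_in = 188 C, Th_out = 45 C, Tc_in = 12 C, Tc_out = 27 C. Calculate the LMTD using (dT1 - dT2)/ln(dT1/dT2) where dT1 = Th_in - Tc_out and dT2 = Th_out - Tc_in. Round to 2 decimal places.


dT1 = Th_in - Tc_out = 188 - 27 = 161
dT2 = Th_out - Tc_in = 45 - 12 = 33
LMTD = (dT1 - dT2) / ln(dT1/dT2)
LMTD = (161 - 33) / ln(161/33)
LMTD = 80.76 K


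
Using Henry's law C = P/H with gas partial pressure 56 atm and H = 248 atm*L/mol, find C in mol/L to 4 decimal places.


C = P / H
C = 56 / 248
C = 0.2258 mol/L


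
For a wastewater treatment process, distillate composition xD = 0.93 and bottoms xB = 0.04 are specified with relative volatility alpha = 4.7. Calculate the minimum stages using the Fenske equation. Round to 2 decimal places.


N_min = ln((xD*(1-xB))/(xB*(1-xD))) / ln(alpha)
Numerator inside ln: 0.8928 / 0.0028 = 318.857143
ln(318.857143) = 5.764743
ln(alpha) = ln(4.7) = 1.547563
N_min = 5.764743 / 1.547563 = 3.73


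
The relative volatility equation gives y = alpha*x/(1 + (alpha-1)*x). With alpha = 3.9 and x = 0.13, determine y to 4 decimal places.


y = alpha*x / (1 + (alpha-1)*x)
y = 3.9*0.13 / (1 + (3.9-1)*0.13)
y = 0.507 / (1 + 0.377)
y = 0.507 / 1.377
y = 0.3682


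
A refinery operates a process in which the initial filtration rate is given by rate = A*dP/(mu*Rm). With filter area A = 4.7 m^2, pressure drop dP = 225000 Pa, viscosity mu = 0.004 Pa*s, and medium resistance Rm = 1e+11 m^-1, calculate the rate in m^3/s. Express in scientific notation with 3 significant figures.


rate = A * dP / (mu * Rm)
rate = 4.7 * 225000 / (0.004 * 1e+11)
rate = 1057500.0 / 4.000e+08
rate = 2.64e-03 m^3/s


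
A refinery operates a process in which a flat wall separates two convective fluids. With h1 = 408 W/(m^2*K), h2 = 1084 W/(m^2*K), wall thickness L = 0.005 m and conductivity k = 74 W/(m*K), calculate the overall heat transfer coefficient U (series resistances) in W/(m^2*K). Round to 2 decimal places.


1/U = 1/h1 + L/k + 1/h2
1/U = 1/408 + 0.005/74 + 1/1084
1/U = 0.0024509804 + 6.75676e-05 + 0.0009225092
1/U = 0.0034410572
U = 290.61 W/(m^2*K)


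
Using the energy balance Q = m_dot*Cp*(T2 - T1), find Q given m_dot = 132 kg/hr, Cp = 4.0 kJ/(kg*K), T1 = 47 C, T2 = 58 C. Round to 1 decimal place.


Q = m_dot * Cp * (T2 - T1)
Q = 132 * 4.0 * (58 - 47)
Q = 132 * 4.0 * 11
Q = 5808.0 kJ/hr


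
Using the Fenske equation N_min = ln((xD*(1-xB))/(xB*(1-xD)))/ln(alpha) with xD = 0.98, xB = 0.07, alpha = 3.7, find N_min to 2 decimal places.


N_min = ln((xD*(1-xB))/(xB*(1-xD))) / ln(alpha)
Numerator inside ln: 0.9114 / 0.0014 = 651.0
ln(651.0) = 6.47851
ln(alpha) = ln(3.7) = 1.308333
N_min = 6.47851 / 1.308333 = 4.95


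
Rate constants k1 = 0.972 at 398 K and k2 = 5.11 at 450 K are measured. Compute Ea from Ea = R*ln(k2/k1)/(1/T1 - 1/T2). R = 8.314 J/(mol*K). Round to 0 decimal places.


Ea = R * ln(k2/k1) / (1/T1 - 1/T2)
ln(k2/k1) = ln(5.11/0.972) = 1.6595989
1/T1 - 1/T2 = 1/398 - 1/450 = 0.000290340592
Ea = 8.314 * 1.6595989 / 0.000290340592
Ea = 47523 J/mol


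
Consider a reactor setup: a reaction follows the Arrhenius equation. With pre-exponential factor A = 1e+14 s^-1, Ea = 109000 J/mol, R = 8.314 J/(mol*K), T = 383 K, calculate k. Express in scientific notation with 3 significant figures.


k = A * exp(-Ea/(R*T))
k = 1e+14 * exp(-109000 / (8.314 * 383))
k = 1e+14 * exp(-34.230852)
k = 1.36e-01


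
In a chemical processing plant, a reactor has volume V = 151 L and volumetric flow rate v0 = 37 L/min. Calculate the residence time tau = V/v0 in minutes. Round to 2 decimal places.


tau = V / v0
tau = 151 / 37
tau = 4.08 min


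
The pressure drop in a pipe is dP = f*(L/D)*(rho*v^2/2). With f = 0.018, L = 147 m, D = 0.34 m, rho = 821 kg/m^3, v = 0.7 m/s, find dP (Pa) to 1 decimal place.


dP = f * (L/D) * (rho*v^2/2)
dP = 0.018 * (147/0.34) * (821*0.7^2/2)
L/D = 432.35294118
rho*v^2/2 = 821*0.49/2 = 201.145
dP = 0.018 * 432.35294118 * 201.145
dP = 1565.4 Pa


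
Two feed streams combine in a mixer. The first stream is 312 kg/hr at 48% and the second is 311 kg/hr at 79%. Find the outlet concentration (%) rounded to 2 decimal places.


Mass balance on solute: F1*x1 + F2*x2 = F3*x3
F3 = F1 + F2 = 312 + 311 = 623 kg/hr
x3 = (F1*x1 + F2*x2)/F3
x3 = (312*0.48 + 311*0.79) / 623
x3 = 63.48%


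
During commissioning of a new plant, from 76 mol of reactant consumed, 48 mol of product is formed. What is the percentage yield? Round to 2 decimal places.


Yield = (moles product / moles consumed) * 100%
Yield = (48 / 76) * 100
Yield = 0.6316 * 100
Yield = 63.16%


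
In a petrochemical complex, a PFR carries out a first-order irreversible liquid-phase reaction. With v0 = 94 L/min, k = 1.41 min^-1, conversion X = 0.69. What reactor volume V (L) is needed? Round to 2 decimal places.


V = (v0/k) * ln(1/(1-X))
V = (94/1.41) * ln(1/(1-0.69))
V = 66.666667 * ln(3.225806)
V = 66.666667 * 1.171183
V = 78.08 L


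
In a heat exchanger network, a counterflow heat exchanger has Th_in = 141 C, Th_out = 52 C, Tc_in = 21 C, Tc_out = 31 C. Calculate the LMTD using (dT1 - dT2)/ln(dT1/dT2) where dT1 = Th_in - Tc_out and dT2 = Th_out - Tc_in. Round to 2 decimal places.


dT1 = Th_in - Tc_out = 141 - 31 = 110
dT2 = Th_out - Tc_in = 52 - 21 = 31
LMTD = (dT1 - dT2) / ln(dT1/dT2)
LMTD = (110 - 31) / ln(110/31)
LMTD = 62.38 K


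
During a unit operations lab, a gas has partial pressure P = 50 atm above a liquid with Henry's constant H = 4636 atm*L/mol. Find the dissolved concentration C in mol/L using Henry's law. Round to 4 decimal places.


C = P / H
C = 50 / 4636
C = 0.0108 mol/L


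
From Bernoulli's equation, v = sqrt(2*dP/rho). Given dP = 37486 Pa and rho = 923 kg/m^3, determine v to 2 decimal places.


v = sqrt(2*dP/rho)
v = sqrt(2*37486/923)
v = sqrt(81.226436)
v = 9.01 m/s


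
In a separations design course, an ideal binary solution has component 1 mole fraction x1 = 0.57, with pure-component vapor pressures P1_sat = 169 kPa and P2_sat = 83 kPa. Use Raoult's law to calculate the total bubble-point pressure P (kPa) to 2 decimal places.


P = x1*P1_sat + x2*P2_sat
x2 = 1 - x1 = 1 - 0.57 = 0.43
P = 0.57*169 + 0.43*83
P = 96.33 + 35.69
P = 132.02 kPa


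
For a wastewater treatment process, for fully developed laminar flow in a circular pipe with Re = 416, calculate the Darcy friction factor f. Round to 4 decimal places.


f = 64 / Re
f = 64 / 416
f = 0.1538


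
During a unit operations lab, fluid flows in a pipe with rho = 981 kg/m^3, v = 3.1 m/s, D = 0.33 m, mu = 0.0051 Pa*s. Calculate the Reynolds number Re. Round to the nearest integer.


Re = rho * v * D / mu
Re = 981 * 3.1 * 0.33 / 0.0051
Re = 1003.563 / 0.0051
Re = 196777


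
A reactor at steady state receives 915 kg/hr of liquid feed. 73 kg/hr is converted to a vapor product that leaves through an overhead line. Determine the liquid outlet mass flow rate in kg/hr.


Steady-state mass balance on the main outlet: F_out = F_in - F_removed
F_out = 915 - 73
F_out = 842 kg/hr


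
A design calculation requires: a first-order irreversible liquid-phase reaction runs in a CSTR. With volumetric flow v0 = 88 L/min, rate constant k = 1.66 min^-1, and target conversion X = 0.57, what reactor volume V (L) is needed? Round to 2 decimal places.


V = v0 * X / (k * (1 - X))
V = 88 * 0.57 / (1.66 * (1 - 0.57))
V = 50.16 / (1.66 * 0.43)
V = 50.16 / 0.7138
V = 70.27 L


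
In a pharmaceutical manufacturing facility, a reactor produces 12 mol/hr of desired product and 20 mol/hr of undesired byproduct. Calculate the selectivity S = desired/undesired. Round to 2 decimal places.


S = desired product rate / undesired product rate
S = 12 / 20
S = 0.60


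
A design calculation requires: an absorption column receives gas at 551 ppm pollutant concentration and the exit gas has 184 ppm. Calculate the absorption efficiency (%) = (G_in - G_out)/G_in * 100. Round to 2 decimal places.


Efficiency = (G_in - G_out) / G_in * 100%
Efficiency = (551 - 184) / 551 * 100
Efficiency = 367 / 551 * 100
Efficiency = 66.61%


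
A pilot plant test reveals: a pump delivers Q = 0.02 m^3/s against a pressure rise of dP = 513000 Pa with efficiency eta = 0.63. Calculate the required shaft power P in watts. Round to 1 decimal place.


P = Q * dP / eta
P = 0.02 * 513000 / 0.63
P = 10260.0 / 0.63
P = 16285.7 W


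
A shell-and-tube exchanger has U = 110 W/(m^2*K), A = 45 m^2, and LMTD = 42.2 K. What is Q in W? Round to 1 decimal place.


Q = U * A * LMTD
Q = 110 * 45 * 42.2
Q = 208890.0 W


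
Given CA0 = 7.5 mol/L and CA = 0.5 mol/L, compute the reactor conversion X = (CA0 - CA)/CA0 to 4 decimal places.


X = (CA0 - CA) / CA0
X = (7.5 - 0.5) / 7.5
X = 7.0 / 7.5
X = 0.9333


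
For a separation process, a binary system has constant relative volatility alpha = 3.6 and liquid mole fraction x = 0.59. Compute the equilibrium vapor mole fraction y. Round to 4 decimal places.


y = alpha*x / (1 + (alpha-1)*x)
y = 3.6*0.59 / (1 + (3.6-1)*0.59)
y = 2.124 / (1 + 1.534)
y = 2.124 / 2.534
y = 0.8382


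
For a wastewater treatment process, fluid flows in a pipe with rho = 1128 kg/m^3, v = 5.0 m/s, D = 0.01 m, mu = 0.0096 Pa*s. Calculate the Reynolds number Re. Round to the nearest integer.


Re = rho * v * D / mu
Re = 1128 * 5.0 * 0.01 / 0.0096
Re = 56.4 / 0.0096
Re = 5875


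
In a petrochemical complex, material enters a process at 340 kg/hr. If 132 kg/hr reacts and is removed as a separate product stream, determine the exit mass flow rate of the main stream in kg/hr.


Steady-state mass balance on the main outlet: F_out = F_in - F_removed
F_out = 340 - 132
F_out = 208 kg/hr


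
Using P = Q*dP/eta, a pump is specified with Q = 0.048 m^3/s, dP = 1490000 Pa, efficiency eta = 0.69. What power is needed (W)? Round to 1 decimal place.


P = Q * dP / eta
P = 0.048 * 1490000 / 0.69
P = 71520.0 / 0.69
P = 103652.2 W


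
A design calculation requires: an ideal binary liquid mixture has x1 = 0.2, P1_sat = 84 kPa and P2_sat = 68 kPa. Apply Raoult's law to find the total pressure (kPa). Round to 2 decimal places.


P = x1*P1_sat + x2*P2_sat
x2 = 1 - x1 = 1 - 0.2 = 0.8
P = 0.2*84 + 0.8*68
P = 16.8 + 54.4
P = 71.20 kPa


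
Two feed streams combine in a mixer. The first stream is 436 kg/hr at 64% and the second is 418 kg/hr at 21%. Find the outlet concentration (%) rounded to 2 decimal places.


Mass balance on solute: F1*x1 + F2*x2 = F3*x3
F3 = F1 + F2 = 436 + 418 = 854 kg/hr
x3 = (F1*x1 + F2*x2)/F3
x3 = (436*0.64 + 418*0.21) / 854
x3 = 42.95%


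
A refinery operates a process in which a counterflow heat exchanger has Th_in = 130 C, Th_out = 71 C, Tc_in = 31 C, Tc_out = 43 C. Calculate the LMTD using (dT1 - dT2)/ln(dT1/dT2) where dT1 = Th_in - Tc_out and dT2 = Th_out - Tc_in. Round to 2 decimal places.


dT1 = Th_in - Tc_out = 130 - 43 = 87
dT2 = Th_out - Tc_in = 71 - 31 = 40
LMTD = (dT1 - dT2) / ln(dT1/dT2)
LMTD = (87 - 40) / ln(87/40)
LMTD = 60.49 K


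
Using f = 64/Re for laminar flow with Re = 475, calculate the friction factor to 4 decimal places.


f = 64 / Re
f = 64 / 475
f = 0.1347


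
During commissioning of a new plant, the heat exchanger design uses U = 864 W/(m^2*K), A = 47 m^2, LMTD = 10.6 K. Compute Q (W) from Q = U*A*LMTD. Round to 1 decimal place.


Q = U * A * LMTD
Q = 864 * 47 * 10.6
Q = 430444.8 W


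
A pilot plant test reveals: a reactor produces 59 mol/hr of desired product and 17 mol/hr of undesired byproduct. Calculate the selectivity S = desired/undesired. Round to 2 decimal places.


S = desired product rate / undesired product rate
S = 59 / 17
S = 3.47


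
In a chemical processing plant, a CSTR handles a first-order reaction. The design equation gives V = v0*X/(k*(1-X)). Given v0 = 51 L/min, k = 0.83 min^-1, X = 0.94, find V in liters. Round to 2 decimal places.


V = v0 * X / (k * (1 - X))
V = 51 * 0.94 / (0.83 * (1 - 0.94))
V = 47.94 / (0.83 * 0.06)
V = 47.94 / 0.0498
V = 962.65 L


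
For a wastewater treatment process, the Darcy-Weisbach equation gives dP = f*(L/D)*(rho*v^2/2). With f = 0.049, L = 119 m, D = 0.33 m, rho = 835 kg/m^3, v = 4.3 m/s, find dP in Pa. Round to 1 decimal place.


dP = f * (L/D) * (rho*v^2/2)
dP = 0.049 * (119/0.33) * (835*4.3^2/2)
L/D = 360.60606061
rho*v^2/2 = 835*18.49/2 = 7719.575
dP = 0.049 * 360.60606061 * 7719.575
dP = 136402.6 Pa


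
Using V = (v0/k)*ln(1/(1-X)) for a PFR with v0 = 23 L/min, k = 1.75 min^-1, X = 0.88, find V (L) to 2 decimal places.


V = (v0/k) * ln(1/(1-X))
V = (23/1.75) * ln(1/(1-0.88))
V = 13.142857 * ln(8.333333)
V = 13.142857 * 2.120263
V = 27.87 L


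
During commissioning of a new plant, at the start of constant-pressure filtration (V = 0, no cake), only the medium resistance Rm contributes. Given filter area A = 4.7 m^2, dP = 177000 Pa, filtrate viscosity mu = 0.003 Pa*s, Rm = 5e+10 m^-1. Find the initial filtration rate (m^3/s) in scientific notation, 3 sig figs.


rate = A * dP / (mu * Rm)
rate = 4.7 * 177000 / (0.003 * 5e+10)
rate = 831900.0 / 1.500e+08
rate = 5.55e-03 m^3/s


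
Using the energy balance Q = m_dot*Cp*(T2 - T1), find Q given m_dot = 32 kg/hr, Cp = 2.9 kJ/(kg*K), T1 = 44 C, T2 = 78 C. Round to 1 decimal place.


Q = m_dot * Cp * (T2 - T1)
Q = 32 * 2.9 * (78 - 44)
Q = 32 * 2.9 * 34
Q = 3155.2 kJ/hr


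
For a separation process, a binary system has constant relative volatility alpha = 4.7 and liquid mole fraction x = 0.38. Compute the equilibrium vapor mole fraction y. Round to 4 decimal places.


y = alpha*x / (1 + (alpha-1)*x)
y = 4.7*0.38 / (1 + (4.7-1)*0.38)
y = 1.786 / (1 + 1.406)
y = 1.786 / 2.406
y = 0.7423


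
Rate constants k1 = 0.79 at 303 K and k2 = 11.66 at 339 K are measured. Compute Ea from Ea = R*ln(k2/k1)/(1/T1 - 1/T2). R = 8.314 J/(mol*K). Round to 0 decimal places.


Ea = R * ln(k2/k1) / (1/T1 - 1/T2)
ln(k2/k1) = ln(11.66/0.79) = 2.6918865
1/T1 - 1/T2 = 1/303 - 1/339 = 0.000350477526
Ea = 8.314 * 2.6918865 / 0.000350477526
Ea = 63857 J/mol


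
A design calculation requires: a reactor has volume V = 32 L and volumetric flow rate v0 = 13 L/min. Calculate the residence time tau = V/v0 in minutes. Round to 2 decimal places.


tau = V / v0
tau = 32 / 13
tau = 2.46 min


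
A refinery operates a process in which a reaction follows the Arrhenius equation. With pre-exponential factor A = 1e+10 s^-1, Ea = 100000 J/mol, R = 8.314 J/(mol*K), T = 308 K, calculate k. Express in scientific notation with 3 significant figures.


k = A * exp(-Ea/(R*T))
k = 1e+10 * exp(-100000 / (8.314 * 308))
k = 1e+10 * exp(-39.051639)
k = 1.10e-07


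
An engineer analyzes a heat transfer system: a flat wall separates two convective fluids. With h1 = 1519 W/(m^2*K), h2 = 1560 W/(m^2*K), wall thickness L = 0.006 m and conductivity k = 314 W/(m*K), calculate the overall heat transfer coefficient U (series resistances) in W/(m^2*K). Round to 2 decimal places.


1/U = 1/h1 + L/k + 1/h2
1/U = 1/1519 + 0.006/314 + 1/1560
1/U = 0.0006583278 + 1.91083e-05 + 0.0006410256
1/U = 0.0013184617
U = 758.46 W/(m^2*K)


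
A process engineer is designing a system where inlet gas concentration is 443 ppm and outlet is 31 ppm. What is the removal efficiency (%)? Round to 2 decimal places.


Efficiency = (G_in - G_out) / G_in * 100%
Efficiency = (443 - 31) / 443 * 100
Efficiency = 412 / 443 * 100
Efficiency = 93.00%


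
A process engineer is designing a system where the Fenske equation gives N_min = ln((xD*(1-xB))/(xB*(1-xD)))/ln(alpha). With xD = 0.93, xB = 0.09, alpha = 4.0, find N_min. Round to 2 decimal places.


N_min = ln((xD*(1-xB))/(xB*(1-xD))) / ln(alpha)
Numerator inside ln: 0.8463 / 0.0063 = 134.333333
ln(134.333333) = 4.900324
ln(alpha) = ln(4.0) = 1.386294
N_min = 4.900324 / 1.386294 = 3.53


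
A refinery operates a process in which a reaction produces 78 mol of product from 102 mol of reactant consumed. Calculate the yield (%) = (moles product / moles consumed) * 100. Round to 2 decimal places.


Yield = (moles product / moles consumed) * 100%
Yield = (78 / 102) * 100
Yield = 0.7647 * 100
Yield = 76.47%


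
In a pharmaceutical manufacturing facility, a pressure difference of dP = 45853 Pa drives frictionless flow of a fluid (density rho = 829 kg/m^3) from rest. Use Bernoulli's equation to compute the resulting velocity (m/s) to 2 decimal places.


v = sqrt(2*dP/rho)
v = sqrt(2*45853/829)
v = sqrt(110.622437)
v = 10.52 m/s


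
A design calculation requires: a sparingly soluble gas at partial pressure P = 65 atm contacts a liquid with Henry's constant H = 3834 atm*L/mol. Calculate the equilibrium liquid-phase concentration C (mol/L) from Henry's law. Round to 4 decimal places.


C = P / H
C = 65 / 3834
C = 0.0170 mol/L


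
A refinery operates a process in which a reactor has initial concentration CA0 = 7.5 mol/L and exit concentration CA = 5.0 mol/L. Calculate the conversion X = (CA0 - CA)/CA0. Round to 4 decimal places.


X = (CA0 - CA) / CA0
X = (7.5 - 5.0) / 7.5
X = 2.5 / 7.5
X = 0.3333


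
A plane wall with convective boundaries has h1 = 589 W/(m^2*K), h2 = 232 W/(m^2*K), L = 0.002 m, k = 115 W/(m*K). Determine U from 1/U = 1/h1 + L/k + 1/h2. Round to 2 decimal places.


1/U = 1/h1 + L/k + 1/h2
1/U = 1/589 + 0.002/115 + 1/232
1/U = 0.0016977929 + 1.73913e-05 + 0.0043103448
1/U = 0.006025529
U = 165.96 W/(m^2*K)


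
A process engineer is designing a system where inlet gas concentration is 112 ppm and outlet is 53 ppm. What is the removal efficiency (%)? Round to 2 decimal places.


Efficiency = (G_in - G_out) / G_in * 100%
Efficiency = (112 - 53) / 112 * 100
Efficiency = 59 / 112 * 100
Efficiency = 52.68%


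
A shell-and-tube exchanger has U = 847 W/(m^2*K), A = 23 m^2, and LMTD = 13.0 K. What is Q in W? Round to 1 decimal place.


Q = U * A * LMTD
Q = 847 * 23 * 13.0
Q = 253253.0 W


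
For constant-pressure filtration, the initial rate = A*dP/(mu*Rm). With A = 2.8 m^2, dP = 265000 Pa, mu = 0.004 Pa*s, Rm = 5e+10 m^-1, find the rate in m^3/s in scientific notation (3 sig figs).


rate = A * dP / (mu * Rm)
rate = 2.8 * 265000 / (0.004 * 5e+10)
rate = 742000.0 / 2.000e+08
rate = 3.71e-03 m^3/s
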